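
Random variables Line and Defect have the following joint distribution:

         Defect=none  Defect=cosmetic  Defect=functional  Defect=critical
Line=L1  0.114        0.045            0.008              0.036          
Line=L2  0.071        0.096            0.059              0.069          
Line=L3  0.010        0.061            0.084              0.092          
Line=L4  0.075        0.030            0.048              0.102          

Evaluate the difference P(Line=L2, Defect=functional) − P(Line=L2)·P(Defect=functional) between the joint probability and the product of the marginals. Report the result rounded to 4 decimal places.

0.0003

P(Line=L2) = 0.071 + 0.096 + 0.059 + 0.069 = 0.295.
P(Defect=functional) = 0.008 + 0.059 + 0.084 + 0.048 = 0.199.
P(Line=L2, Defect=functional) − P(Line=L2)P(Defect=functional) = 0.059 − 0.295×0.199 = 0.0003.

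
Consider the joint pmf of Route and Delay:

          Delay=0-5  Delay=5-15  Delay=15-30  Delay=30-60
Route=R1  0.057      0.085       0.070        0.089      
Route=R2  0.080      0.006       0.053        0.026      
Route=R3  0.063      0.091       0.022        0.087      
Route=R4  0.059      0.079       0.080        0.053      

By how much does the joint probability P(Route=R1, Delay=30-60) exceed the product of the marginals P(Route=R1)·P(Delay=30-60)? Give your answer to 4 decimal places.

P(Route=R1) = 0.057 + 0.085 + 0.070 + 0.089 = 0.301.
P(Delay=30-60) = 0.089 + 0.026 + 0.087 + 0.053 = 0.255.
P(Route=R1, Delay=30-60) − P(Route=R1)P(Delay=30-60) = 0.089 − 0.301×0.255 = 0.0122.

0.0122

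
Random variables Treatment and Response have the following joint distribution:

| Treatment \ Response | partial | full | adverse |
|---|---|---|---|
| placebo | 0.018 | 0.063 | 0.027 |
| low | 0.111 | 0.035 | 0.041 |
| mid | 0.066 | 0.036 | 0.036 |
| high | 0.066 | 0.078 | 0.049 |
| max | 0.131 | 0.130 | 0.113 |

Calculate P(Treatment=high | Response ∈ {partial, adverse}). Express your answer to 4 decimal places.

0.1748

P(Response=partial) = 0.018 + 0.111 + 0.066 + 0.066 + 0.131 = 0.392.
P(Response=adverse) = 0.027 + 0.041 + 0.036 + 0.049 + 0.113 = 0.266.
P(Response ∈ {partial, adverse}) = 0.392 + 0.266 = 0.658; P(Treatment=high, Response ∈ {partial, adverse}) = 0.066 + 0.049 = 0.115.
P(Treatment=high | Response ∈ {partial, adverse}) = 0.115/0.658 = 0.1748.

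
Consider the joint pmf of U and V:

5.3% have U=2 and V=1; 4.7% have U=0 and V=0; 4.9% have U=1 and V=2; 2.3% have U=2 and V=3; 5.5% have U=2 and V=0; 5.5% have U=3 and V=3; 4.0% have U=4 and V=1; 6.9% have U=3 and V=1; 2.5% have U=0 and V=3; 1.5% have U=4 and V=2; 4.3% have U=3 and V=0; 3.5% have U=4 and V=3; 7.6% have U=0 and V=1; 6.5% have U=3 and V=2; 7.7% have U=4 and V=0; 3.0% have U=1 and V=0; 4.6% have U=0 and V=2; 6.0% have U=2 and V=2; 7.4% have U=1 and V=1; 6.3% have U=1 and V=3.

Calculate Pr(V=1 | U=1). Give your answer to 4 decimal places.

0.3426

P(U=1) = 0.030 + 0.074 + 0.049 + 0.063 = 0.216.
P(V=1 | U=1) = 0.074/0.216 = 0.3426.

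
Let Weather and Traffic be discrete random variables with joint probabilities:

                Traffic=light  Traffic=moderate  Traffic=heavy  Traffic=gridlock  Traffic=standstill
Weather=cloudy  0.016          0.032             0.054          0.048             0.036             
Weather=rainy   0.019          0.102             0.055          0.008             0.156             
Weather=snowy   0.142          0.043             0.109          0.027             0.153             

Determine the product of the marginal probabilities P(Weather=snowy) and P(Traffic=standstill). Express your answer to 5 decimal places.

0.16353

P(Weather=snowy) = 0.142 + 0.043 + 0.109 + 0.027 + 0.153 = 0.474.
P(Traffic=standstill) = 0.036 + 0.156 + 0.153 = 0.345.
Product: 0.474 × 0.345 = 0.16353.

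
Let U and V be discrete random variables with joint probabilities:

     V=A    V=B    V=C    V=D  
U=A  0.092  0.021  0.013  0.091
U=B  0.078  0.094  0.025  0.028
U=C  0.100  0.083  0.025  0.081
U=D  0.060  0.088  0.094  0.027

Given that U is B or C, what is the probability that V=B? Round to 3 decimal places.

P(U=B) = 0.078 + 0.094 + 0.025 + 0.028 = 0.225.
P(U=C) = 0.100 + 0.083 + 0.025 + 0.081 = 0.289.
P(U ∈ {B, C}) = 0.225 + 0.289 = 0.514; P(V=B, U ∈ {B, C}) = 0.094 + 0.083 = 0.177.
P(V=B | U ∈ {B, C}) = 0.177/0.514 = 0.344.

0.344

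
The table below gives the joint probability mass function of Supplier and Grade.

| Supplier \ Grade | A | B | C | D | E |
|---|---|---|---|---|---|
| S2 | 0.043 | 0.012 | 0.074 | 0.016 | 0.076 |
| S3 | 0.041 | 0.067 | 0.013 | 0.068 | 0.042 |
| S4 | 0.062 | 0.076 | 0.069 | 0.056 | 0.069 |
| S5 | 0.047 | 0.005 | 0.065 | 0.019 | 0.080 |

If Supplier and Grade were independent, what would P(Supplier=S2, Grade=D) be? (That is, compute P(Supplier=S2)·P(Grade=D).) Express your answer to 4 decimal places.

P(Supplier=S2) = 0.043 + 0.012 + 0.074 + 0.016 + 0.076 = 0.221.
P(Grade=D) = 0.016 + 0.068 + 0.056 + 0.019 = 0.159.
Product: 0.221 × 0.159 = 0.0351.

0.0351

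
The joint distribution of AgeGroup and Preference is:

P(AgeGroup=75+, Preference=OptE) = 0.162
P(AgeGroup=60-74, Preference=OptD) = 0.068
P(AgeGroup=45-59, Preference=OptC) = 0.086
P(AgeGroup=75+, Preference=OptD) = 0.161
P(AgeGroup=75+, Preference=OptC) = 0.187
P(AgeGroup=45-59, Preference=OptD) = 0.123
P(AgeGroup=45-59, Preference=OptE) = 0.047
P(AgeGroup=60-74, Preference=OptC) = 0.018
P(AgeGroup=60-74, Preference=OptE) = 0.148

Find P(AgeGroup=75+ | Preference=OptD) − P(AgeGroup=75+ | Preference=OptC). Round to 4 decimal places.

-0.1852

P(Preference=OptD) = 0.123 + 0.068 + 0.161 = 0.352; P(AgeGroup=75+ | Preference=OptD) = 0.161/0.352 = 0.45739.
P(Preference=OptC) = 0.086 + 0.018 + 0.187 = 0.291; P(AgeGroup=75+ | Preference=OptC) = 0.187/0.291 = 0.64261.
Difference = -0.1852.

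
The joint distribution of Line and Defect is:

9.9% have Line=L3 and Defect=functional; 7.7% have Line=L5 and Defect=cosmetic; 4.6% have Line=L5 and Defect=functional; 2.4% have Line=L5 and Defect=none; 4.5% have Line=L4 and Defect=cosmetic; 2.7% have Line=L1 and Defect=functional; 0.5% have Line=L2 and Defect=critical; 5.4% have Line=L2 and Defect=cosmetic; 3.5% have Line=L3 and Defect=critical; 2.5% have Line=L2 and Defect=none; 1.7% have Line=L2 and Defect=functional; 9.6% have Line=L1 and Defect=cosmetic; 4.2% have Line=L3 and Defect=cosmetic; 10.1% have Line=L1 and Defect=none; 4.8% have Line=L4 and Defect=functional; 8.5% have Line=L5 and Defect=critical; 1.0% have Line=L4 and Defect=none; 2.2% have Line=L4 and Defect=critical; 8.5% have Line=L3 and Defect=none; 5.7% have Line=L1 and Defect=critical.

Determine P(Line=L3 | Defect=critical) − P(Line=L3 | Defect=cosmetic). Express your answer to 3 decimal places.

0.038

P(Defect=critical) = 0.057 + 0.005 + 0.035 + 0.022 + 0.085 = 0.204; P(Line=L3 | Defect=critical) = 0.035/0.204 = 0.1716.
P(Defect=cosmetic) = 0.096 + 0.054 + 0.042 + 0.045 + 0.077 = 0.314; P(Line=L3 | Defect=cosmetic) = 0.042/0.314 = 0.1338.
Difference = 0.038.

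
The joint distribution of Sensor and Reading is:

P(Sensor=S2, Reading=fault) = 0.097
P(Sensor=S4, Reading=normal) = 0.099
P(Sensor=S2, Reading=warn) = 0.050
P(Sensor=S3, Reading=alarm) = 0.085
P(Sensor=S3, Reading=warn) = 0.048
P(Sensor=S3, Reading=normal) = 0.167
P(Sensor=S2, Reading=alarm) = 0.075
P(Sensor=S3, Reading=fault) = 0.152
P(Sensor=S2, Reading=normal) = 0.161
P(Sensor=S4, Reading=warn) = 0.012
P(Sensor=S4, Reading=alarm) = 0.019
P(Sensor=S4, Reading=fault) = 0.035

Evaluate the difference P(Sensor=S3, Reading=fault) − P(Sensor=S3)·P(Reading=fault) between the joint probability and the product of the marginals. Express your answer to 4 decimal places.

P(Sensor=S3) = 0.167 + 0.048 + 0.085 + 0.152 = 0.452.
P(Reading=fault) = 0.097 + 0.152 + 0.035 = 0.284.
P(Sensor=S3, Reading=fault) − P(Sensor=S3)P(Reading=fault) = 0.152 − 0.452×0.284 = 0.0236.

0.0236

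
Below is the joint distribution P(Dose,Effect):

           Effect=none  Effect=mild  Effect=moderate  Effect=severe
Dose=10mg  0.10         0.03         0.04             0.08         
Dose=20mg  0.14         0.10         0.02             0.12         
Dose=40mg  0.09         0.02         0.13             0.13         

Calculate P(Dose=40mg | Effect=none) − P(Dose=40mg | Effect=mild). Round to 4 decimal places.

P(Effect=none) = 0.10 + 0.14 + 0.09 = 0.33; P(Dose=40mg | Effect=none) = 0.09/0.33 = 0.27273.
P(Effect=mild) = 0.03 + 0.10 + 0.02 = 0.15; P(Dose=40mg | Effect=mild) = 0.02/0.15 = 0.13333.
Difference = 0.1394.

0.1394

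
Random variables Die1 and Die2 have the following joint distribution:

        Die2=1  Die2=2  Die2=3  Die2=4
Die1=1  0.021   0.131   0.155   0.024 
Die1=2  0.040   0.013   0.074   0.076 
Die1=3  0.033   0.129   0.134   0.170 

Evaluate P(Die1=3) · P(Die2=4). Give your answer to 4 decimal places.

P(Die1=3) = 0.033 + 0.129 + 0.134 + 0.170 = 0.466.
P(Die2=4) = 0.024 + 0.076 + 0.170 = 0.270.
Product: 0.466 × 0.270 = 0.1258.

0.1258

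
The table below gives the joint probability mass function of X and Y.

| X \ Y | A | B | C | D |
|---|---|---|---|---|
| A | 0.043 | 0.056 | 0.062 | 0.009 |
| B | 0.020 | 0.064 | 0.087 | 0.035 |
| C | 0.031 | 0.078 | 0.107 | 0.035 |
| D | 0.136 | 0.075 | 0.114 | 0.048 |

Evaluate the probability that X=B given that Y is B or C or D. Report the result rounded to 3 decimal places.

0.242

P(Y=B) = 0.056 + 0.064 + 0.078 + 0.075 = 0.273.
P(Y=C) = 0.062 + 0.087 + 0.107 + 0.114 = 0.370.
P(Y=D) = 0.009 + 0.035 + 0.035 + 0.048 = 0.127.
P(Y ∈ {B, C, D}) = 0.273 + 0.370 + 0.127 = 0.770; P(X=B, Y ∈ {B, C, D}) = 0.064 + 0.087 + 0.035 = 0.186.
P(X=B | Y ∈ {B, C, D}) = 0.186/0.770 = 0.242.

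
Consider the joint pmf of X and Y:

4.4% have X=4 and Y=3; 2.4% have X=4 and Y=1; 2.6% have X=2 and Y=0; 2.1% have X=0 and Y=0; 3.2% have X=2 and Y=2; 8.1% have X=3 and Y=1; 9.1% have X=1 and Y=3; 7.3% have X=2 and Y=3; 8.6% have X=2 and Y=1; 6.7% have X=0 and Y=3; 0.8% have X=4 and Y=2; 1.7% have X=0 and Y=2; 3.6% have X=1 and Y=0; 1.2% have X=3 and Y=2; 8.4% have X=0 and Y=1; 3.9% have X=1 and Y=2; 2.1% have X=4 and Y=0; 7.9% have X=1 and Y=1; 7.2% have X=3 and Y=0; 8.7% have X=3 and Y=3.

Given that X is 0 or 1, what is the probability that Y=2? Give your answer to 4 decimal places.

P(X=0) = 0.021 + 0.084 + 0.017 + 0.067 = 0.189.
P(X=1) = 0.036 + 0.079 + 0.039 + 0.091 = 0.245.
P(X ∈ {0, 1}) = 0.189 + 0.245 = 0.434; P(Y=2, X ∈ {0, 1}) = 0.017 + 0.039 = 0.056.
P(Y=2 | X ∈ {0, 1}) = 0.056/0.434 = 0.1290.

0.1290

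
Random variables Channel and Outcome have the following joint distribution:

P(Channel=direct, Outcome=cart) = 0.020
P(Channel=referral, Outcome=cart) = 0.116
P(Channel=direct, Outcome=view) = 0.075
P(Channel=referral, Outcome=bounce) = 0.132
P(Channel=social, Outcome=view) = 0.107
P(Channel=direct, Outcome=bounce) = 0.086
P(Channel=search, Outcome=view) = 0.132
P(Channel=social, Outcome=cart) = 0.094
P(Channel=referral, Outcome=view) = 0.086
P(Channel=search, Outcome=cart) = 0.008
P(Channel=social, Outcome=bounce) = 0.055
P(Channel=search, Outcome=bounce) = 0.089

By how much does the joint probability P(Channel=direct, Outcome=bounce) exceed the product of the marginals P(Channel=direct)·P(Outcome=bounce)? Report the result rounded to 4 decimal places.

0.0205

P(Channel=direct) = 0.086 + 0.075 + 0.020 = 0.181.
P(Outcome=bounce) = 0.089 + 0.055 + 0.086 + 0.132 = 0.362.
P(Channel=direct, Outcome=bounce) − P(Channel=direct)P(Outcome=bounce) = 0.086 − 0.181×0.362 = 0.0205.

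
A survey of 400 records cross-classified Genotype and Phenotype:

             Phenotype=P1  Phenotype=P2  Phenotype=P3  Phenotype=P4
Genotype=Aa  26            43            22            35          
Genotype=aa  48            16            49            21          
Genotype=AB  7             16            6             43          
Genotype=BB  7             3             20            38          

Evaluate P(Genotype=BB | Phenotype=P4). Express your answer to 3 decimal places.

Total with Phenotype=P4: 35 + 21 + 43 + 38 = 137.
P(Genotype=BB | Phenotype=P4) = 38/137 = 0.277.

0.277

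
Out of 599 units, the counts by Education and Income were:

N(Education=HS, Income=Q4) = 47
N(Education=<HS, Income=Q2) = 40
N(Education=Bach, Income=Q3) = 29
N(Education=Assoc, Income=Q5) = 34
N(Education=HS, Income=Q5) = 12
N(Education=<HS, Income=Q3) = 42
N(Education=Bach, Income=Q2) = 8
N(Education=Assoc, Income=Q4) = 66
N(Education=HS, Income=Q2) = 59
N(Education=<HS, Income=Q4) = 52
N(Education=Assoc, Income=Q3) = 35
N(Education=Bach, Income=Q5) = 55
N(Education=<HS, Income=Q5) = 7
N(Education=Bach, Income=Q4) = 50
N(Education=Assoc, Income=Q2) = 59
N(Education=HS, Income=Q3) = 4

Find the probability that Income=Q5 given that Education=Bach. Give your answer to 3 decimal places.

Total with Education=Bach: 8 + 29 + 50 + 55 = 142.
P(Income=Q5 | Education=Bach) = 55/142 = 0.387.

0.387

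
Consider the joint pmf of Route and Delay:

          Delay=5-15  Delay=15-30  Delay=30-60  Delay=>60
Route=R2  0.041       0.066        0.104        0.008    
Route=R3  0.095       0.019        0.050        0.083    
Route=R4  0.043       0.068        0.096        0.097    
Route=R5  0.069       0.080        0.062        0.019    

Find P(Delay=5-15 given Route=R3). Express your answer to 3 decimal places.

P(Route=R3) = 0.095 + 0.019 + 0.050 + 0.083 = 0.247.
P(Delay=5-15 | Route=R3) = 0.095/0.247 = 0.385.

0.385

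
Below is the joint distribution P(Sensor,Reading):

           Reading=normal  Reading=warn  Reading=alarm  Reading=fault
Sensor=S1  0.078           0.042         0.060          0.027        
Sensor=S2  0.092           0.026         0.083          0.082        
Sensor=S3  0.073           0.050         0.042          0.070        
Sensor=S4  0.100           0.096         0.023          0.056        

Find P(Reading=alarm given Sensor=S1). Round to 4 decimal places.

P(Sensor=S1) = 0.078 + 0.042 + 0.060 + 0.027 = 0.207.
P(Reading=alarm | Sensor=S1) = 0.060/0.207 = 0.2899.

0.2899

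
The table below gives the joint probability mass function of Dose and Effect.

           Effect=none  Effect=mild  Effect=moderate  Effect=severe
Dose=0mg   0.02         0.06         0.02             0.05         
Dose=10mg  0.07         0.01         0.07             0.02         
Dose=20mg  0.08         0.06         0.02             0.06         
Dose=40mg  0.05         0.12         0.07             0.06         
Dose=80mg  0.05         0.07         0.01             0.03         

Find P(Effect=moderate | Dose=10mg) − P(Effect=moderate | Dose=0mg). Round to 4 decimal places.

P(Dose=10mg) = 0.07 + 0.01 + 0.07 + 0.02 = 0.17; P(Effect=moderate | Dose=10mg) = 0.07/0.17 = 0.41176.
P(Dose=0mg) = 0.02 + 0.06 + 0.02 + 0.05 = 0.15; P(Effect=moderate | Dose=0mg) = 0.02/0.15 = 0.13333.
Difference = 0.2784.

0.2784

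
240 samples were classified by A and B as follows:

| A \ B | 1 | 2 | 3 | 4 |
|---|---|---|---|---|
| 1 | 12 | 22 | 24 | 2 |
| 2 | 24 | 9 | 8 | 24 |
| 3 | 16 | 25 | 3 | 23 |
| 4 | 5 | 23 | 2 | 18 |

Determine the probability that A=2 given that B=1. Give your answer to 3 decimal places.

0.421

Total with B=1: 12 + 24 + 16 + 5 = 57.
P(A=2 | B=1) = 24/57 = 0.421.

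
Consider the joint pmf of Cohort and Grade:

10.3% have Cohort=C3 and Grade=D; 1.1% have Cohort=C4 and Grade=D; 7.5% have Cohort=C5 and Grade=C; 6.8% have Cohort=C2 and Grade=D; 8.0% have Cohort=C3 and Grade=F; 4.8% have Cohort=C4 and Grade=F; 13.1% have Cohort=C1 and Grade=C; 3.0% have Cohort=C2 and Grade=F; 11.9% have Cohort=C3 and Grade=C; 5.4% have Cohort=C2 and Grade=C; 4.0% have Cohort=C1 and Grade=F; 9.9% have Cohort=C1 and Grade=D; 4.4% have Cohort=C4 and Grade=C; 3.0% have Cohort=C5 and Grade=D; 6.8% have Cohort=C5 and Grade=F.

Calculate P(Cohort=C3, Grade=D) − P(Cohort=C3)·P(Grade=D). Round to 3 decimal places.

P(Cohort=C3) = 0.119 + 0.103 + 0.080 = 0.302.
P(Grade=D) = 0.099 + 0.068 + 0.103 + 0.011 + 0.030 = 0.311.
P(Cohort=C3, Grade=D) − P(Cohort=C3)P(Grade=D) = 0.103 − 0.302×0.311 = 0.009.

0.009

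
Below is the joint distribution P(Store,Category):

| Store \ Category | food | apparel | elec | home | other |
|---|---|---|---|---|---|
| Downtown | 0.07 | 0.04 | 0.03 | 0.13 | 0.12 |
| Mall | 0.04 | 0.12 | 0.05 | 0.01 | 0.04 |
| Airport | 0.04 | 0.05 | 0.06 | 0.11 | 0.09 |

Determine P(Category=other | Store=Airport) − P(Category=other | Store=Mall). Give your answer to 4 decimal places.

P(Store=Airport) = 0.04 + 0.05 + 0.06 + 0.11 + 0.09 = 0.35; P(Category=other | Store=Airport) = 0.09/0.35 = 0.25714.
P(Store=Mall) = 0.04 + 0.12 + 0.05 + 0.01 + 0.04 = 0.26; P(Category=other | Store=Mall) = 0.04/0.26 = 0.15385.
Difference = 0.1033.

0.1033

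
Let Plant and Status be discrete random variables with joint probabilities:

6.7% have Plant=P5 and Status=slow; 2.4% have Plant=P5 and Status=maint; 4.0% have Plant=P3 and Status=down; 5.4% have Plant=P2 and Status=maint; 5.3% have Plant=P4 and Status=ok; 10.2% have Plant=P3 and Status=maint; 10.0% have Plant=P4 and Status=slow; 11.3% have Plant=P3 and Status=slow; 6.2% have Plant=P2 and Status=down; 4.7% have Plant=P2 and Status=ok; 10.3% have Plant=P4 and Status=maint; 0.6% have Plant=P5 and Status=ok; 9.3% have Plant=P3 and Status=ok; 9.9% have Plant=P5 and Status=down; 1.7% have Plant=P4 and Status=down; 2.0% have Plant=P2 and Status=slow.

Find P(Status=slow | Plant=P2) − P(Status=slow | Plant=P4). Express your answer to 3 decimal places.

P(Plant=P2) = 0.047 + 0.020 + 0.062 + 0.054 = 0.183; P(Status=slow | Plant=P2) = 0.020/0.183 = 0.1093.
P(Plant=P4) = 0.053 + 0.100 + 0.017 + 0.103 = 0.273; P(Status=slow | Plant=P4) = 0.100/0.273 = 0.3663.
Difference = -0.257.

-0.257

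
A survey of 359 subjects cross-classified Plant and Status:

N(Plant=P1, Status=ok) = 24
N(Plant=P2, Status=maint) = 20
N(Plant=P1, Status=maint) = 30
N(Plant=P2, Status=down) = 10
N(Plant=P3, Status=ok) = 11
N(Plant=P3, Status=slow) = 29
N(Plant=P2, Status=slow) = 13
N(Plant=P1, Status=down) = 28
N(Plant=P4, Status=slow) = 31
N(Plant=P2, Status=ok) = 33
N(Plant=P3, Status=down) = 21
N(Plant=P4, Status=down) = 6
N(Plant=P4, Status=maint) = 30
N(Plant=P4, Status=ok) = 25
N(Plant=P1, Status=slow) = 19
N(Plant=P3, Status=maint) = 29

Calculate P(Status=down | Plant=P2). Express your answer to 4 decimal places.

Total with Plant=P2: 33 + 13 + 10 + 20 = 76.
P(Status=down | Plant=P2) = 10/76 = 0.1316.

0.1316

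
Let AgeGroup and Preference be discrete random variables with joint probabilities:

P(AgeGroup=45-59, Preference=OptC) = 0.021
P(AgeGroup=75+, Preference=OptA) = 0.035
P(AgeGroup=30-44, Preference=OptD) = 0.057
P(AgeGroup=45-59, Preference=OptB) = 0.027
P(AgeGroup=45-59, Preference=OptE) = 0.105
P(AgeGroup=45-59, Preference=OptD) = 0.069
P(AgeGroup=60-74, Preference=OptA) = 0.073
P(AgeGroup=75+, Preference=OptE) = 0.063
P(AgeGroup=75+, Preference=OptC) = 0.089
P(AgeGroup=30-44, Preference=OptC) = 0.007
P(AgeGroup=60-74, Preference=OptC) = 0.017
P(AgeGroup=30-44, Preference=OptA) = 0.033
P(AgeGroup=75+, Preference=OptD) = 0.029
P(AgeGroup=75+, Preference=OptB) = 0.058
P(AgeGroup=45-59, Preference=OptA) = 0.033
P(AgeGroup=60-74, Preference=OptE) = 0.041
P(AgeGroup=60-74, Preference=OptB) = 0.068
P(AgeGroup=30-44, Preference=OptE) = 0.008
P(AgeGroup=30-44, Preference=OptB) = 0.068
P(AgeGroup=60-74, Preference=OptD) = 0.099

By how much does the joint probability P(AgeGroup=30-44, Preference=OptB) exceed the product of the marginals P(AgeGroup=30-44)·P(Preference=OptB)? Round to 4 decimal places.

0.0298

P(AgeGroup=30-44) = 0.033 + 0.068 + 0.007 + 0.057 + 0.008 = 0.173.
P(Preference=OptB) = 0.068 + 0.027 + 0.068 + 0.058 = 0.221.
P(AgeGroup=30-44, Preference=OptB) − P(AgeGroup=30-44)P(Preference=OptB) = 0.068 − 0.173×0.221 = 0.0298.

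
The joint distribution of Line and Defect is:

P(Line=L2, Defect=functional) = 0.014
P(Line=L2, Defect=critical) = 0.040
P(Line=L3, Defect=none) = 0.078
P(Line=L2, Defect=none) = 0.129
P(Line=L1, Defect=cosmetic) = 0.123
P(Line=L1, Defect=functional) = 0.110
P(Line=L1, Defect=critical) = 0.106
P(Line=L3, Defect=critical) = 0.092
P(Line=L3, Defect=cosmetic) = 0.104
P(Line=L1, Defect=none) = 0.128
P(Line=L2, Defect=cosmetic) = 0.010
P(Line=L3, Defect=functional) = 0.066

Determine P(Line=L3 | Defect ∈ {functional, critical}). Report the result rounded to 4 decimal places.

0.3692

P(Defect=functional) = 0.110 + 0.014 + 0.066 = 0.190.
P(Defect=critical) = 0.106 + 0.040 + 0.092 = 0.238.
P(Defect ∈ {functional, critical}) = 0.190 + 0.238 = 0.428; P(Line=L3, Defect ∈ {functional, critical}) = 0.066 + 0.092 = 0.158.
P(Line=L3 | Defect ∈ {functional, critical}) = 0.158/0.428 = 0.3692.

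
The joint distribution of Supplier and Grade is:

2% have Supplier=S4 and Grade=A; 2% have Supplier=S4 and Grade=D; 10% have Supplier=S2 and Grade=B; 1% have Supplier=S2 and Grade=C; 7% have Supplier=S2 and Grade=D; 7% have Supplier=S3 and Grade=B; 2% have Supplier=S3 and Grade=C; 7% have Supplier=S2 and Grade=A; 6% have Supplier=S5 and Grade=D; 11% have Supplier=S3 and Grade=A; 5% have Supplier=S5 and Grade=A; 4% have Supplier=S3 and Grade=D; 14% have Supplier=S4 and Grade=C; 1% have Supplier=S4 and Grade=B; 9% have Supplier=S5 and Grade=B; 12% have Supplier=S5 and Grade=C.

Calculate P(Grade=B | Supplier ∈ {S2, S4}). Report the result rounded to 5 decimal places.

0.25000

P(Supplier=S2) = 0.07 + 0.10 + 0.01 + 0.07 = 0.25.
P(Supplier=S4) = 0.02 + 0.01 + 0.14 + 0.02 = 0.19.
P(Supplier ∈ {S2, S4}) = 0.25 + 0.19 = 0.44; P(Grade=B, Supplier ∈ {S2, S4}) = 0.10 + 0.01 = 0.11.
P(Grade=B | Supplier ∈ {S2, S4}) = 0.11/0.44 = 0.25000.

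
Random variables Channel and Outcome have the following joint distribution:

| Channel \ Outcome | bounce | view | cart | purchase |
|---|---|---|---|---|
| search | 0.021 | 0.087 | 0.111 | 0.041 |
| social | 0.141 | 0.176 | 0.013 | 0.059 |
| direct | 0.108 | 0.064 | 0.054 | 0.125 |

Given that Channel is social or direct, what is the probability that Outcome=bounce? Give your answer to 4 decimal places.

0.3365

P(Channel=social) = 0.141 + 0.176 + 0.013 + 0.059 = 0.389.
P(Channel=direct) = 0.108 + 0.064 + 0.054 + 0.125 = 0.351.
P(Channel ∈ {social, direct}) = 0.389 + 0.351 = 0.740; P(Outcome=bounce, Channel ∈ {social, direct}) = 0.141 + 0.108 = 0.249.
P(Outcome=bounce | Channel ∈ {social, direct}) = 0.249/0.740 = 0.3365.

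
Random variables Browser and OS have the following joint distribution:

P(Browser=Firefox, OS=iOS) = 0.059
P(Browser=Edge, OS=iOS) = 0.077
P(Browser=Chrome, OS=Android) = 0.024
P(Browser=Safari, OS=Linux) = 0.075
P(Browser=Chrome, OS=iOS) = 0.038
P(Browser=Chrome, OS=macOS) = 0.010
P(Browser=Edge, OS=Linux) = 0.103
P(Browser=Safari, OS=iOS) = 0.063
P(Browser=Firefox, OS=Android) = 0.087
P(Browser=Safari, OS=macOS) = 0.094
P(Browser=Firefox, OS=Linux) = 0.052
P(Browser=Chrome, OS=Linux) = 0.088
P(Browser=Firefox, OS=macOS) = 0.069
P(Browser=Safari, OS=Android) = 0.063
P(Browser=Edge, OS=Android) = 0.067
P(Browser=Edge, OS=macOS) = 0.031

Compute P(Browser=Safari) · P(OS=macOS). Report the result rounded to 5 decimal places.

0.06018

P(Browser=Safari) = 0.094 + 0.075 + 0.063 + 0.063 = 0.295.
P(OS=macOS) = 0.010 + 0.069 + 0.094 + 0.031 = 0.204.
Product: 0.295 × 0.204 = 0.06018.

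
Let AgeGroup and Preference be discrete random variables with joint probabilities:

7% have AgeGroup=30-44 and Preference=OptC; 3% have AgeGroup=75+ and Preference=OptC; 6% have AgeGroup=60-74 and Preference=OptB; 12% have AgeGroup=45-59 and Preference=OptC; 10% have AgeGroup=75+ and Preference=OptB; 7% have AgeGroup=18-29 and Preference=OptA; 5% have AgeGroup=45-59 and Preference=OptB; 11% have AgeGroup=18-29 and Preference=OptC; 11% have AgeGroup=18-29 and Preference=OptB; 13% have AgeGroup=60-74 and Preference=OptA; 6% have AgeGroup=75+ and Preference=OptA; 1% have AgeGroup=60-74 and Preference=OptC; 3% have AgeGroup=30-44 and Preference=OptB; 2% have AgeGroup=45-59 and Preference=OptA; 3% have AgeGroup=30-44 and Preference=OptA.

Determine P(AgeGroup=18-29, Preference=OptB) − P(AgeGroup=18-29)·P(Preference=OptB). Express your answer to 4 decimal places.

0.0085

P(AgeGroup=18-29) = 0.07 + 0.11 + 0.11 = 0.29.
P(Preference=OptB) = 0.11 + 0.03 + 0.05 + 0.06 + 0.10 = 0.35.
P(AgeGroup=18-29, Preference=OptB) − P(AgeGroup=18-29)P(Preference=OptB) = 0.11 − 0.29×0.35 = 0.0085.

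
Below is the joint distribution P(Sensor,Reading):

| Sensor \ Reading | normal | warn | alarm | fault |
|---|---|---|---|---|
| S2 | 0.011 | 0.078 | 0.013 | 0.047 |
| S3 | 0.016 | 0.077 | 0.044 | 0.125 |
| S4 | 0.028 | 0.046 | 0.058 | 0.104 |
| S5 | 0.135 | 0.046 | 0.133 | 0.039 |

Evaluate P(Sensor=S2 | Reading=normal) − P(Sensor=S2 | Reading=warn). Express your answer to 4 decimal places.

P(Reading=normal) = 0.011 + 0.016 + 0.028 + 0.135 = 0.190; P(Sensor=S2 | Reading=normal) = 0.011/0.190 = 0.05789.
P(Reading=warn) = 0.078 + 0.077 + 0.046 + 0.046 = 0.247; P(Sensor=S2 | Reading=warn) = 0.078/0.247 = 0.31579.
Difference = -0.2579.

-0.2579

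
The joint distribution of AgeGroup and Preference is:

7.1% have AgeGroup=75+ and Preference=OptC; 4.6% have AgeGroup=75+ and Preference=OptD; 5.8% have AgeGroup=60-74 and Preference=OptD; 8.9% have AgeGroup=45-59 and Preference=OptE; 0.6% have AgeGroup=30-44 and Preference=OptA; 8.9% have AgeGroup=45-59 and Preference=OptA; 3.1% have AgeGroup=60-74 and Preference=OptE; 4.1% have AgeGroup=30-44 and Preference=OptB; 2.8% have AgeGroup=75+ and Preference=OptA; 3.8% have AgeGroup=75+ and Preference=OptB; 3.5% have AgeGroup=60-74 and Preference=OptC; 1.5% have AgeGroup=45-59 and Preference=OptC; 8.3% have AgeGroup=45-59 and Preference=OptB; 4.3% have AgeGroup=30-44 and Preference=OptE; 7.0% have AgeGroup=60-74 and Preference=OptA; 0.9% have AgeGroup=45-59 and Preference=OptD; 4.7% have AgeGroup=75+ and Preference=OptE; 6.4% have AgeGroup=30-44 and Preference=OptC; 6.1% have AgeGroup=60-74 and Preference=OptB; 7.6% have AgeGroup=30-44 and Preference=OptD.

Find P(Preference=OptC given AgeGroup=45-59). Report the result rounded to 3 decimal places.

P(AgeGroup=45-59) = 0.089 + 0.083 + 0.015 + 0.009 + 0.089 = 0.285.
P(Preference=OptC | AgeGroup=45-59) = 0.015/0.285 = 0.053.

0.053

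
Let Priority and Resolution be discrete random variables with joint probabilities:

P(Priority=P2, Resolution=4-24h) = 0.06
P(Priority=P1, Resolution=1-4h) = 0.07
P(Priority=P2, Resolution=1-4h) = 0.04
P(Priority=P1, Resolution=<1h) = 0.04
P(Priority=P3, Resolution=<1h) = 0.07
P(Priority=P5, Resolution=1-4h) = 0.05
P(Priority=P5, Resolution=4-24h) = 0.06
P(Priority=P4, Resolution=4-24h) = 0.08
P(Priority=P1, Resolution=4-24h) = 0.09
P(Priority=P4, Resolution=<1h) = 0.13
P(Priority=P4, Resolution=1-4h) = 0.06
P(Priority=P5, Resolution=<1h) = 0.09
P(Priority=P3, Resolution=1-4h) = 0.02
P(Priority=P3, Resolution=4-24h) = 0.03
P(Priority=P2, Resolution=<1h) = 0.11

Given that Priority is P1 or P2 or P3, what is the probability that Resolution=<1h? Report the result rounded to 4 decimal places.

P(Priority=P1) = 0.04 + 0.07 + 0.09 = 0.20.
P(Priority=P2) = 0.11 + 0.04 + 0.06 = 0.21.
P(Priority=P3) = 0.07 + 0.02 + 0.03 = 0.12.
P(Priority ∈ {P1, P2, P3}) = 0.20 + 0.21 + 0.12 = 0.53; P(Resolution=<1h, Priority ∈ {P1, P2, P3}) = 0.04 + 0.11 + 0.07 = 0.22.
P(Resolution=<1h | Priority ∈ {P1, P2, P3}) = 0.22/0.53 = 0.4151.

0.4151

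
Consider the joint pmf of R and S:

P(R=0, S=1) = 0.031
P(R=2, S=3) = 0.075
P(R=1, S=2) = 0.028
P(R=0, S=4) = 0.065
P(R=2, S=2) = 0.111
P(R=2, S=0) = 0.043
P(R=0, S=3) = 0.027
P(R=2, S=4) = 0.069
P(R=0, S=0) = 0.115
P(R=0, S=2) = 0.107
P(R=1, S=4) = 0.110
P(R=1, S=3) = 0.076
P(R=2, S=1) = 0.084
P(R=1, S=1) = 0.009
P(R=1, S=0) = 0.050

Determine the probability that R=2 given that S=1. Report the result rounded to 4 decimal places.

P(S=1) = 0.031 + 0.009 + 0.084 = 0.124.
P(R=2 | S=1) = 0.084/0.124 = 0.6774.

0.6774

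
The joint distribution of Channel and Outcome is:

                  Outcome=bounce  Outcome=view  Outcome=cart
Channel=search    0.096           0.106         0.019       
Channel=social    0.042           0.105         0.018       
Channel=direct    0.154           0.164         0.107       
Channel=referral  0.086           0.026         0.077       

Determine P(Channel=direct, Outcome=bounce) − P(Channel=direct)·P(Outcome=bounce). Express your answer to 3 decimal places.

P(Channel=direct) = 0.154 + 0.164 + 0.107 = 0.425.
P(Outcome=bounce) = 0.096 + 0.042 + 0.154 + 0.086 = 0.378.
P(Channel=direct, Outcome=bounce) − P(Channel=direct)P(Outcome=bounce) = 0.154 − 0.425×0.378 = -0.007.

-0.007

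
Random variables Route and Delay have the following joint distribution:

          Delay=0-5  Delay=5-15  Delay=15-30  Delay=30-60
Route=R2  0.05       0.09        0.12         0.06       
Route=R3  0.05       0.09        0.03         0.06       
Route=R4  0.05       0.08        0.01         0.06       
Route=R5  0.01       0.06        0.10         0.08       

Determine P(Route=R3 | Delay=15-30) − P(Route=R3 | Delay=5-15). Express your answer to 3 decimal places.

P(Delay=15-30) = 0.12 + 0.03 + 0.01 + 0.10 = 0.26; P(Route=R3 | Delay=15-30) = 0.03/0.26 = 0.1154.
P(Delay=5-15) = 0.09 + 0.09 + 0.08 + 0.06 = 0.32; P(Route=R3 | Delay=5-15) = 0.09/0.32 = 0.2813.
Difference = -0.166.

-0.166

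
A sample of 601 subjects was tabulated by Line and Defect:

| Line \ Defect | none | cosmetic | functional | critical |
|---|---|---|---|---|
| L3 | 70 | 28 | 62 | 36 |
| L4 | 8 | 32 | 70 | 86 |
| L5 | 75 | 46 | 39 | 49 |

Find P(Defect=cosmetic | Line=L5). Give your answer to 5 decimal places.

0.22010

Total with Line=L5: 75 + 46 + 39 + 49 = 209.
P(Defect=cosmetic | Line=L5) = 46/209 = 0.22010.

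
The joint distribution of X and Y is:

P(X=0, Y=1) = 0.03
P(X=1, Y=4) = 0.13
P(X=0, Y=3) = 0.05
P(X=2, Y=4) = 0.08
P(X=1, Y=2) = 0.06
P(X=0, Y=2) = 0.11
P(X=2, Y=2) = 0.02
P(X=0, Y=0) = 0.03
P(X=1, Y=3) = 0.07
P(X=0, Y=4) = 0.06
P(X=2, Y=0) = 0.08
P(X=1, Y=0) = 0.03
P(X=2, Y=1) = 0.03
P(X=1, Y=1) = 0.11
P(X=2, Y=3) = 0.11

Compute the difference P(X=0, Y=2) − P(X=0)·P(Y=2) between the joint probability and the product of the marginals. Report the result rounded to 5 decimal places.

0.05680

P(X=0) = 0.03 + 0.03 + 0.11 + 0.05 + 0.06 = 0.28.
P(Y=2) = 0.11 + 0.06 + 0.02 = 0.19.
P(X=0, Y=2) − P(X=0)P(Y=2) = 0.11 − 0.28×0.19 = 0.05680.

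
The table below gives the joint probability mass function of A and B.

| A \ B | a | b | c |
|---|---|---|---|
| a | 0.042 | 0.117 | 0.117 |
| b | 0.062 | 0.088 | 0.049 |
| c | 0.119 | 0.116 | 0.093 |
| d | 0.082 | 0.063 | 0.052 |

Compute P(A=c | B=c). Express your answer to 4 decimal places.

0.2990

P(B=c) = 0.117 + 0.049 + 0.093 + 0.052 = 0.311.
P(A=c | B=c) = 0.093/0.311 = 0.2990.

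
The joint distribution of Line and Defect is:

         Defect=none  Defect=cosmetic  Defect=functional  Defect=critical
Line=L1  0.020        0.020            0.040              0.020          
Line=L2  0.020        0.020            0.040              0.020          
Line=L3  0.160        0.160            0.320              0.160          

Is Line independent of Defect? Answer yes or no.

yes

Every cell satisfies P(Line,Defect) = P(Line)·P(Defect). For instance P(Line=L1) = 0.100, P(Defect=cosmetic) = 0.200, and 0.100×0.200 = 0.020 matches the joint entry. So Line and Defect are independent.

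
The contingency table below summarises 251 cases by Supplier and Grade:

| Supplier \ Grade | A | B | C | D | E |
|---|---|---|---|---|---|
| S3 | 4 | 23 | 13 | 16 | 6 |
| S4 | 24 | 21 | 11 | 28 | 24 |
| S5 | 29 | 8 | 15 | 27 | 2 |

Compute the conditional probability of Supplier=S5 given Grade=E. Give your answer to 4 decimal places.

Total with Grade=E: 6 + 24 + 2 = 32.
P(Supplier=S5 | Grade=E) = 2/32 = 0.0625.

0.0625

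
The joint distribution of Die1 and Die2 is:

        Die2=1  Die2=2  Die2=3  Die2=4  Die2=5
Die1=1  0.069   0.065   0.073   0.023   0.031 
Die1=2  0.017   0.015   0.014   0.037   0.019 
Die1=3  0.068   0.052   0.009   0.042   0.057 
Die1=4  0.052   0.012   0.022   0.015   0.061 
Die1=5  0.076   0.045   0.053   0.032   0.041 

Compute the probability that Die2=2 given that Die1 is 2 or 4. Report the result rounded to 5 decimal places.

P(Die1=2) = 0.017 + 0.015 + 0.014 + 0.037 + 0.019 = 0.102.
P(Die1=4) = 0.052 + 0.012 + 0.022 + 0.015 + 0.061 = 0.162.
P(Die1 ∈ {2, 4}) = 0.102 + 0.162 = 0.264; P(Die2=2, Die1 ∈ {2, 4}) = 0.015 + 0.012 = 0.027.
P(Die2=2 | Die1 ∈ {2, 4}) = 0.027/0.264 = 0.10227.

0.10227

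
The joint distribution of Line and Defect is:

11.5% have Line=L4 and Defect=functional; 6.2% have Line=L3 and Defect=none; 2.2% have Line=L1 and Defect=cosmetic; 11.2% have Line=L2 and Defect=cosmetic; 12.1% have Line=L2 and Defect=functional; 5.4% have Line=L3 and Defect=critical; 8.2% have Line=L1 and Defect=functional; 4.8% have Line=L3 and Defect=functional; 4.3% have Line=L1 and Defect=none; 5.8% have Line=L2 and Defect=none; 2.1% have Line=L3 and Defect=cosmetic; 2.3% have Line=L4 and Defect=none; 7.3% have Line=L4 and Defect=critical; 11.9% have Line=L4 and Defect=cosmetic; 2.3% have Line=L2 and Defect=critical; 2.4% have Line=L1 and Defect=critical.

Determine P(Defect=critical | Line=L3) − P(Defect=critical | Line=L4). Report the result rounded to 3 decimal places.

0.071

P(Line=L3) = 0.062 + 0.021 + 0.048 + 0.054 = 0.185; P(Defect=critical | Line=L3) = 0.054/0.185 = 0.2919.
P(Line=L4) = 0.023 + 0.119 + 0.115 + 0.073 = 0.330; P(Defect=critical | Line=L4) = 0.073/0.330 = 0.2212.
Difference = 0.071.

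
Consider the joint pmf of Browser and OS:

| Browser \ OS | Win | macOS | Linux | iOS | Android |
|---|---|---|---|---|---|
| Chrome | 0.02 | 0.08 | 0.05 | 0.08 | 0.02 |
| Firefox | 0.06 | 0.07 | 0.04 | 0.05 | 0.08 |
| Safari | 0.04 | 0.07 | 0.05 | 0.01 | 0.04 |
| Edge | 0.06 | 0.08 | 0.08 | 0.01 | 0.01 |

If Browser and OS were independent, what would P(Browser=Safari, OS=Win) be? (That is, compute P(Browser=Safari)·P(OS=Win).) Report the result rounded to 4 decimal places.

0.0378

P(Browser=Safari) = 0.04 + 0.07 + 0.05 + 0.01 + 0.04 = 0.21.
P(OS=Win) = 0.02 + 0.06 + 0.04 + 0.06 = 0.18.
Product: 0.21 × 0.18 = 0.0378.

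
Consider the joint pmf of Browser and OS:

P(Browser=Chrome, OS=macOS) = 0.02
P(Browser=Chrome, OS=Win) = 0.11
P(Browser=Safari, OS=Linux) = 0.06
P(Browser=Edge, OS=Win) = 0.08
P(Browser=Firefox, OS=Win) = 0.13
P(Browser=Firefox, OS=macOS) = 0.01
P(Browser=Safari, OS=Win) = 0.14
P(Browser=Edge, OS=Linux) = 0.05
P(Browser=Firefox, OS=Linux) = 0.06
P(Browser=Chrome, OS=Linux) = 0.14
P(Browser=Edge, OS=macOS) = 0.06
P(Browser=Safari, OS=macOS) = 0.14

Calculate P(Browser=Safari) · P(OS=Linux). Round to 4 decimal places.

0.1054

P(Browser=Safari) = 0.14 + 0.14 + 0.06 = 0.34.
P(OS=Linux) = 0.14 + 0.06 + 0.06 + 0.05 = 0.31.
Product: 0.34 × 0.31 = 0.1054.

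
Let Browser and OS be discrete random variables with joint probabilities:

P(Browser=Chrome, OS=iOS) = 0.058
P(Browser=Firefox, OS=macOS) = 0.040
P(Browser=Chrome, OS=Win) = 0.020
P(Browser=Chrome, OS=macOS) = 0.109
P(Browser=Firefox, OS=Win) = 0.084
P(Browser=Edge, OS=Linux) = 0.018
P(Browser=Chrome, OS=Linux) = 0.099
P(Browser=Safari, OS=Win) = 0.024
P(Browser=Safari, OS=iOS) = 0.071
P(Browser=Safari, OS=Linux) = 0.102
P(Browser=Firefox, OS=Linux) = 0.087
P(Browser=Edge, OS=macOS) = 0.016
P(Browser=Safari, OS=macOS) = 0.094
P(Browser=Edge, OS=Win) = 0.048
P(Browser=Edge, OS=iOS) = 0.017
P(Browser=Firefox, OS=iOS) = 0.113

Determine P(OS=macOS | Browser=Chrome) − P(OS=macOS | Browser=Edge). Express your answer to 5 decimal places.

0.21950

P(Browser=Chrome) = 0.020 + 0.109 + 0.099 + 0.058 = 0.286; P(OS=macOS | Browser=Chrome) = 0.109/0.286 = 0.381119.
P(Browser=Edge) = 0.048 + 0.016 + 0.018 + 0.017 = 0.099; P(OS=macOS | Browser=Edge) = 0.016/0.099 = 0.161616.
Difference = 0.21950.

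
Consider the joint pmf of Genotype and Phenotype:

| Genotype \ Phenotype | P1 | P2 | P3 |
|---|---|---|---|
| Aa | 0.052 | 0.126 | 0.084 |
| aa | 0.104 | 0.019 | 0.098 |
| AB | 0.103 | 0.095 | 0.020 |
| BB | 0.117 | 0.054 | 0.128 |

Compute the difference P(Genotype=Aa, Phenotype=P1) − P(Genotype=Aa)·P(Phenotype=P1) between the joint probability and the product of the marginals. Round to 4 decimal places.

-0.0465

P(Genotype=Aa) = 0.052 + 0.126 + 0.084 = 0.262.
P(Phenotype=P1) = 0.052 + 0.104 + 0.103 + 0.117 = 0.376.
P(Genotype=Aa, Phenotype=P1) − P(Genotype=Aa)P(Phenotype=P1) = 0.052 − 0.262×0.376 = -0.0465.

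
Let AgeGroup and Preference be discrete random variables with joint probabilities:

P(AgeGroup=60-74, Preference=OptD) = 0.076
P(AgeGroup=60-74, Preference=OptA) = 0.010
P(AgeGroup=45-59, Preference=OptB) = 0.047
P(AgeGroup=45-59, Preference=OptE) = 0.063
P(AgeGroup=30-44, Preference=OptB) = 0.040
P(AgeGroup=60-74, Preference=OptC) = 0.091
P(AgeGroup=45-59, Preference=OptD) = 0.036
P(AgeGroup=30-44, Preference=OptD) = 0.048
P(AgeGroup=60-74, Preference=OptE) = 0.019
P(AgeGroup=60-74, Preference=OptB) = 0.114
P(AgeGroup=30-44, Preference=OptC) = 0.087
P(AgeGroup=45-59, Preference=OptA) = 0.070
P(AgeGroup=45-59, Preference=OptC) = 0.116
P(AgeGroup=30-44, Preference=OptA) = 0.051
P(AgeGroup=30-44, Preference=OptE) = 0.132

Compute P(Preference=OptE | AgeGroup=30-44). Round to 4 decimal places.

P(AgeGroup=30-44) = 0.051 + 0.040 + 0.087 + 0.048 + 0.132 = 0.358.
P(Preference=OptE | AgeGroup=30-44) = 0.132/0.358 = 0.3687.

0.3687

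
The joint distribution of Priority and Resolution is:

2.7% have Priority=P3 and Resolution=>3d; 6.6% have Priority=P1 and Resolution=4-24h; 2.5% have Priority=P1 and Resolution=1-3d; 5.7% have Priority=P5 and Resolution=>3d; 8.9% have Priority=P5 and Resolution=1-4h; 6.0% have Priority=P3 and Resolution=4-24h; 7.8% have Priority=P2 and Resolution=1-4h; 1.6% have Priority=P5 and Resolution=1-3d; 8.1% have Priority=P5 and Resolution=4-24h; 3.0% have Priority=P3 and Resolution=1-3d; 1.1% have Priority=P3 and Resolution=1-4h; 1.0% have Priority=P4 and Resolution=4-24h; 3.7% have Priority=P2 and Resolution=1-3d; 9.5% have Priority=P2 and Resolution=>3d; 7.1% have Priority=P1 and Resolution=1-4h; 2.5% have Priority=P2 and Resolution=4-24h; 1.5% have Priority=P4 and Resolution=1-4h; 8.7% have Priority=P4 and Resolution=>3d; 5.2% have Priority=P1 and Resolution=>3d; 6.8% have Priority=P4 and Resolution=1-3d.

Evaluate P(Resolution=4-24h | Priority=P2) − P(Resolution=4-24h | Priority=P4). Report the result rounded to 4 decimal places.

0.0508

P(Priority=P2) = 0.078 + 0.025 + 0.037 + 0.095 = 0.235; P(Resolution=4-24h | Priority=P2) = 0.025/0.235 = 0.10638.
P(Priority=P4) = 0.015 + 0.010 + 0.068 + 0.087 = 0.180; P(Resolution=4-24h | Priority=P4) = 0.010/0.180 = 0.05556.
Difference = 0.0508.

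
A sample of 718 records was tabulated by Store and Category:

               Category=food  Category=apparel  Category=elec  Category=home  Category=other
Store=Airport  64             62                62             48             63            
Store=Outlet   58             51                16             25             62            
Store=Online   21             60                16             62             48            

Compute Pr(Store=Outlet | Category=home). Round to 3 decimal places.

0.185

Total with Category=home: 48 + 25 + 62 = 135.
P(Store=Outlet | Category=home) = 25/135 = 0.185.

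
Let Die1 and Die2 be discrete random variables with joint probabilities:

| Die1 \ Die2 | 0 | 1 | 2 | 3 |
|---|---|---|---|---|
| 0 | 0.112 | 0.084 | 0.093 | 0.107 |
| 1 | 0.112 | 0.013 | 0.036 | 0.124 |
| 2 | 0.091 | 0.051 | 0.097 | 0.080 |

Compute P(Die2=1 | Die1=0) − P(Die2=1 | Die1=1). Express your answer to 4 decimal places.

0.1665

P(Die1=0) = 0.112 + 0.084 + 0.093 + 0.107 = 0.396; P(Die2=1 | Die1=0) = 0.084/0.396 = 0.21212.
P(Die1=1) = 0.112 + 0.013 + 0.036 + 0.124 = 0.285; P(Die2=1 | Die1=1) = 0.013/0.285 = 0.04561.
Difference = 0.1665.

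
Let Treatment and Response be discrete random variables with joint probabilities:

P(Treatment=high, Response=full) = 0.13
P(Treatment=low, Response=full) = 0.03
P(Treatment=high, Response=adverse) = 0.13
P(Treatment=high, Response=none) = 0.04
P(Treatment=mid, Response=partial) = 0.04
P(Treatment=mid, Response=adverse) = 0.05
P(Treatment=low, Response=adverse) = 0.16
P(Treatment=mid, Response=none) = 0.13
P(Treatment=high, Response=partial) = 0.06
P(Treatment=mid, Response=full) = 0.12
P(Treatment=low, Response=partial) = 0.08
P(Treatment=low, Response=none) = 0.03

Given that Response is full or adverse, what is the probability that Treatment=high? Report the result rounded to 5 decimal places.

P(Response=full) = 0.03 + 0.12 + 0.13 = 0.28.
P(Response=adverse) = 0.16 + 0.05 + 0.13 = 0.34.
P(Response ∈ {full, adverse}) = 0.28 + 0.34 = 0.62; P(Treatment=high, Response ∈ {full, adverse}) = 0.13 + 0.13 = 0.26.
P(Treatment=high | Response ∈ {full, adverse}) = 0.26/0.62 = 0.41935.

0.41935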